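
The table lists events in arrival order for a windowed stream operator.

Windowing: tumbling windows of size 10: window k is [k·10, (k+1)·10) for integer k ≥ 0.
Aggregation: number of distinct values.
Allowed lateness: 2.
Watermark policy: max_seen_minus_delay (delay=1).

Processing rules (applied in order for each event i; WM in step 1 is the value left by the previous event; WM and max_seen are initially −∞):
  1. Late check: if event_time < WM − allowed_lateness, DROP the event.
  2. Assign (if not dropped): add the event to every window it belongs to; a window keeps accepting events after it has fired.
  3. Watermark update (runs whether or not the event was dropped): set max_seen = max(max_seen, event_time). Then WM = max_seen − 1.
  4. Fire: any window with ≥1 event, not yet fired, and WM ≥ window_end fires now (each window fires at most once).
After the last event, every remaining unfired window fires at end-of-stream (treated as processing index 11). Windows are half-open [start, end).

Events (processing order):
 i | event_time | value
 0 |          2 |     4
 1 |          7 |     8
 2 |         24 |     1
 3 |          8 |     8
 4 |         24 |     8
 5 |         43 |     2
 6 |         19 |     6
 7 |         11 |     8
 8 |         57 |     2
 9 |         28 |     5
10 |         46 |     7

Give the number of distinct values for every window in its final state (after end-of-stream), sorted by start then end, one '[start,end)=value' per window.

i=0 t=2 v=4: → [0,10); WM=1
i=1 t=7 v=8: → [0,10); WM=6
i=2 t=24 v=1: → [20,30); WM=23; [0,10) fires=2
i=3 t=8 v=8: DROP (t<23-2); WM=23
i=4 t=24 v=8: → [20,30); WM=23
i=5 t=43 v=2: → [40,50); WM=42; [20,30) fires=2
i=6 t=19 v=6: DROP (t<42-2); WM=42
i=7 t=11 v=8: DROP (t<42-2); WM=42
i=8 t=57 v=2: → [50,60); WM=56; [40,50) fires=1
i=9 t=28 v=5: DROP (t<56-2); WM=56
i=10 t=46 v=7: DROP (t<56-2); WM=56

[0,10)=2 [20,30)=2 [40,50)=1 [50,60)=1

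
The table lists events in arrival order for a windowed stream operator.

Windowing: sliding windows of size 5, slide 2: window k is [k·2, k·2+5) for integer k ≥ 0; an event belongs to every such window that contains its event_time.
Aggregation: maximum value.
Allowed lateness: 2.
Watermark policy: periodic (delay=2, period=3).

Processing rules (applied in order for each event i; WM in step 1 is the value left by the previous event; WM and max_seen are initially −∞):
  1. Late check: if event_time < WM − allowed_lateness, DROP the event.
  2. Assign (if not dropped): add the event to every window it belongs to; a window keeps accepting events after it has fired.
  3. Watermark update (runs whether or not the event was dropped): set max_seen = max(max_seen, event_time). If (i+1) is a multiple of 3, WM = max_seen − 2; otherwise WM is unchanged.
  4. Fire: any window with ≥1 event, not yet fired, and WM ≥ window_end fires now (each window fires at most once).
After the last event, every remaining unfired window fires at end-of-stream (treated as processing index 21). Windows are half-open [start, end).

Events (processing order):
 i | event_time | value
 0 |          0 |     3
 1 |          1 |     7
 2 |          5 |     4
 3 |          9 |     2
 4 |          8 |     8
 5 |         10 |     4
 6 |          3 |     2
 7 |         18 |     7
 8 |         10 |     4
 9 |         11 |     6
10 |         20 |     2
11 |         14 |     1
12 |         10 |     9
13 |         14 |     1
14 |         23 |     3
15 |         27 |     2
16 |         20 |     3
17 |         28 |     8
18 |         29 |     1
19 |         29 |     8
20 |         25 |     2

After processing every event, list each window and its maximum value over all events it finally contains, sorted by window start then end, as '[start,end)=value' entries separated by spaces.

i=0 t=0 v=3: → [0,5); WM=−∞
i=1 t=1 v=7: → [0,5); WM=−∞
i=2 t=5 v=4: → [4,9),[2,7); WM=3
i=3 t=9 v=2: → [8,13),[6,11); WM=3
i=4 t=8 v=8: → [8,13),[6,11),[4,9); WM=3
i=5 t=10 v=4: → [10,15),[8,13),[6,11); WM=8; [0,5) fires=7 [2,7) fires=4
i=6 t=3 v=2: DROP (t<8-2); WM=8
i=7 t=18 v=7: → [18,23),[16,21),[14,19); WM=8
i=8 t=10 v=4: → [10,15),[8,13),[6,11); WM=16; [4,9) fires=8 [6,11) fires=8 [8,13) fires=8 [10,15) fires=4
i=9 t=11 v=6: DROP (t<16-2); WM=16
i=10 t=20 v=2: → [20,25),[18,23),[16,21); WM=16
i=11 t=14 v=1: → [14,19),[12,17),[10,15); WM=18; [12,17) fires=1
i=12 t=10 v=9: DROP (t<18-2); WM=18
i=13 t=14 v=1: DROP (t<18-2); WM=18
i=14 t=23 v=3: → [22,27),[20,25); WM=21; [14,19) fires=7 [16,21) fires=7
i=15 t=27 v=2: → [26,31),[24,29); WM=21
i=16 t=20 v=3: → [20,25),[18,23),[16,21); WM=21
i=17 t=28 v=8: → [28,33),[26,31),[24,29); WM=26; [18,23) fires=7 [20,25) fires=3
i=18 t=29 v=1: → [28,33),[26,31); WM=26
i=19 t=29 v=8: → [28,33),[26,31); WM=26
i=20 t=25 v=2: → [24,29),[22,27); WM=27; [22,27) fires=3

[0,5)=7 [2,7)=4 [4,9)=8 [6,11)=8 [8,13)=8 [10,15)=4 [12,17)=1 [14,19)=7 [16,21)=7 [18,23)=7 [20,25)=3 [22,27)=3 [24,29)=8 [26,31)=8 [28,33)=8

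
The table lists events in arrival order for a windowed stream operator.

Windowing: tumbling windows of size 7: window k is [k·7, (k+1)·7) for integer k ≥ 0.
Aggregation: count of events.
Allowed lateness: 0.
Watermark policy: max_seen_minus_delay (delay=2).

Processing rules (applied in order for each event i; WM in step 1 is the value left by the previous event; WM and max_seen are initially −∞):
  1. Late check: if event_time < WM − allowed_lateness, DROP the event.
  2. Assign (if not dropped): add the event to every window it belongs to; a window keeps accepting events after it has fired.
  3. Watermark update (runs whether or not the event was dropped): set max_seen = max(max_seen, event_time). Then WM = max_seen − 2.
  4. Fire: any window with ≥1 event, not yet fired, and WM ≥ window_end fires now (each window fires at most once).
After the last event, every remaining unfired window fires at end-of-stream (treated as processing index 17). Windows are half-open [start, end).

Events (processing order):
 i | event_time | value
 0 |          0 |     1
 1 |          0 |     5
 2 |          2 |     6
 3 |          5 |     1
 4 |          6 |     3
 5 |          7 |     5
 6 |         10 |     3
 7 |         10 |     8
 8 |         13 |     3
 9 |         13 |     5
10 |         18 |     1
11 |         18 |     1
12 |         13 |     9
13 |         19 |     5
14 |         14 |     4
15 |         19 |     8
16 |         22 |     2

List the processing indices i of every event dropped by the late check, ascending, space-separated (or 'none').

i=0 t=0 v=1: → [0,7); WM=-2
i=1 t=0 v=5: → [0,7); WM=-2
i=2 t=2 v=6: → [0,7); WM=0
i=3 t=5 v=1: → [0,7); WM=3
i=4 t=6 v=3: → [0,7); WM=4
i=5 t=7 v=5: → [7,14); WM=5
i=6 t=10 v=3: → [7,14); WM=8; [0,7) fires=5
i=7 t=10 v=8: → [7,14); WM=8
i=8 t=13 v=3: → [7,14); WM=11
i=9 t=13 v=5: → [7,14); WM=11
i=10 t=18 v=1: → [14,21); WM=16; [7,14) fires=5
i=11 t=18 v=1: → [14,21); WM=16
i=12 t=13 v=9: DROP (t<16-0); WM=16
i=13 t=19 v=5: → [14,21); WM=17
i=14 t=14 v=4: DROP (t<17-0); WM=17
i=15 t=19 v=8: → [14,21); WM=17
i=16 t=22 v=2: → [21,28); WM=20

12 14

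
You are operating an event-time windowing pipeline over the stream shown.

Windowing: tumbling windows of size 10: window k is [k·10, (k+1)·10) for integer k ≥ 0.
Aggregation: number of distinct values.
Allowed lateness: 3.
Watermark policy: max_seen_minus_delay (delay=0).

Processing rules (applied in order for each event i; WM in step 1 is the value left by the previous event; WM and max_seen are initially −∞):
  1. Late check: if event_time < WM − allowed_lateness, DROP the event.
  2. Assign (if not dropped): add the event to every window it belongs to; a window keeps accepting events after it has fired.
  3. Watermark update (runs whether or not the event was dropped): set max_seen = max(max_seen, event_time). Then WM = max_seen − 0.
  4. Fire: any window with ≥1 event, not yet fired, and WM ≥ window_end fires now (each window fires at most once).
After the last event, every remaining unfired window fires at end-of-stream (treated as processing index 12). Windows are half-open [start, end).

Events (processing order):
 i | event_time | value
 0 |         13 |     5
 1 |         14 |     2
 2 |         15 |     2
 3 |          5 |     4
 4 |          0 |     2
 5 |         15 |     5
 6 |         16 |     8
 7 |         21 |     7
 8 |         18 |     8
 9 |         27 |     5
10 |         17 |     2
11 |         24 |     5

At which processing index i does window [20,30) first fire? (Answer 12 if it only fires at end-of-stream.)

i=0 t=13 v=5: → [10,20); WM=13
i=1 t=14 v=2: → [10,20); WM=14
i=2 t=15 v=2: → [10,20); WM=15
i=3 t=5 v=4: DROP (t<15-3); WM=15
i=4 t=0 v=2: DROP (t<15-3); WM=15
i=5 t=15 v=5: → [10,20); WM=15
i=6 t=16 v=8: → [10,20); WM=16
i=7 t=21 v=7: → [20,30); WM=21; [10,20) fires=3
i=8 t=18 v=8: → [10,20); WM=21
i=9 t=27 v=5: → [20,30); WM=27
i=10 t=17 v=2: DROP (t<27-3); WM=27
i=11 t=24 v=5: → [20,30); WM=27

12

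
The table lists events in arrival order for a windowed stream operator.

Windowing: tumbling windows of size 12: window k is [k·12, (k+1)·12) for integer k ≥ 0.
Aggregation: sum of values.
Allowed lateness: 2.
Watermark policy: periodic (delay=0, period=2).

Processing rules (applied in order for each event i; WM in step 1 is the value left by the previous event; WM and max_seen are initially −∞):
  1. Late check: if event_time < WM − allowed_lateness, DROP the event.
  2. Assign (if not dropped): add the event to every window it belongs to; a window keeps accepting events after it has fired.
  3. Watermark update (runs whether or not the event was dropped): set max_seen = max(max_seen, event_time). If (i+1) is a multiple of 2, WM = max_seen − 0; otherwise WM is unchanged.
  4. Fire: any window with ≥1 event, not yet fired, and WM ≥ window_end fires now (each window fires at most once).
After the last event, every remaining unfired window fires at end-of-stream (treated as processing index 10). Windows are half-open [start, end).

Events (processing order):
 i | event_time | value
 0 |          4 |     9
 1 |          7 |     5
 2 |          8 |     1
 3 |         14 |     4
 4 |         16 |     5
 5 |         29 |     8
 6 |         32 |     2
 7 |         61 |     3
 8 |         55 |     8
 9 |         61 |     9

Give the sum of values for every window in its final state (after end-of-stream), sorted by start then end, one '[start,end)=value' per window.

i=0 t=4 v=9: → [0,12); WM=−∞
i=1 t=7 v=5: → [0,12); WM=7
i=2 t=8 v=1: → [0,12); WM=7
i=3 t=14 v=4: → [12,24); WM=14; [0,12) fires=15
i=4 t=16 v=5: → [12,24); WM=14
i=5 t=29 v=8: → [24,36); WM=29; [12,24) fires=9
i=6 t=32 v=2: → [24,36); WM=29
i=7 t=61 v=3: → [60,72); WM=61; [24,36) fires=10
i=8 t=55 v=8: DROP (t<61-2); WM=61
i=9 t=61 v=9: → [60,72); WM=61

[0,12)=15 [12,24)=9 [24,36)=10 [60,72)=12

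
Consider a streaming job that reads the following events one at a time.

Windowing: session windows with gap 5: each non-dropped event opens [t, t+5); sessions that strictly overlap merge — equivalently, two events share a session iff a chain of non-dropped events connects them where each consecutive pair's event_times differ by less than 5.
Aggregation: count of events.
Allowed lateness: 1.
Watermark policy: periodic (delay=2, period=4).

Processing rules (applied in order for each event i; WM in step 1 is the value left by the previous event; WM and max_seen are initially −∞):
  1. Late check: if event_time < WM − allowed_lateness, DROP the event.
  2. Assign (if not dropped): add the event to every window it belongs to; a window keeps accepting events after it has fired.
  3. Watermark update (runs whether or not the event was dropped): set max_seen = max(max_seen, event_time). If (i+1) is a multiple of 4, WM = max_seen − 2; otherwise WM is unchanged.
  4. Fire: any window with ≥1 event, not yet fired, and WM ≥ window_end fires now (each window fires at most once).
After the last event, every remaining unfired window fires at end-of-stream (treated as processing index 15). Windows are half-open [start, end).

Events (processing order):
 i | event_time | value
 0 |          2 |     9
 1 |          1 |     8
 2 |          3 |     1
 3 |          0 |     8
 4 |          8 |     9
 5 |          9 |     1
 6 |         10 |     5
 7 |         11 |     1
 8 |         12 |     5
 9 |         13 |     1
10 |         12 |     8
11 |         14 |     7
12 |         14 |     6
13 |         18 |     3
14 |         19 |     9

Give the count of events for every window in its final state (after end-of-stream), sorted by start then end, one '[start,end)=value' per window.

i=0 t=2 v=9: → [2,7); WM=−∞
i=1 t=1 v=8: → [1,7); WM=−∞
i=2 t=3 v=1: → [1,8); WM=−∞
i=3 t=0 v=8: → [0,8); WM=1
i=4 t=8 v=9: → [8,13); WM=1
i=5 t=9 v=1: → [8,14); WM=1
i=6 t=10 v=5: → [8,15); WM=1
i=7 t=11 v=1: → [8,16); WM=9
i=8 t=12 v=5: → [8,17); WM=9
i=9 t=13 v=1: → [8,18); WM=9
i=10 t=12 v=8: → [8,18); WM=9
i=11 t=14 v=7: → [8,19); WM=12
i=12 t=14 v=6: → [8,19); WM=12
i=13 t=18 v=3: → [8,23); WM=12
i=14 t=19 v=9: → [8,24); WM=12

[0,8)=4 [8,24)=11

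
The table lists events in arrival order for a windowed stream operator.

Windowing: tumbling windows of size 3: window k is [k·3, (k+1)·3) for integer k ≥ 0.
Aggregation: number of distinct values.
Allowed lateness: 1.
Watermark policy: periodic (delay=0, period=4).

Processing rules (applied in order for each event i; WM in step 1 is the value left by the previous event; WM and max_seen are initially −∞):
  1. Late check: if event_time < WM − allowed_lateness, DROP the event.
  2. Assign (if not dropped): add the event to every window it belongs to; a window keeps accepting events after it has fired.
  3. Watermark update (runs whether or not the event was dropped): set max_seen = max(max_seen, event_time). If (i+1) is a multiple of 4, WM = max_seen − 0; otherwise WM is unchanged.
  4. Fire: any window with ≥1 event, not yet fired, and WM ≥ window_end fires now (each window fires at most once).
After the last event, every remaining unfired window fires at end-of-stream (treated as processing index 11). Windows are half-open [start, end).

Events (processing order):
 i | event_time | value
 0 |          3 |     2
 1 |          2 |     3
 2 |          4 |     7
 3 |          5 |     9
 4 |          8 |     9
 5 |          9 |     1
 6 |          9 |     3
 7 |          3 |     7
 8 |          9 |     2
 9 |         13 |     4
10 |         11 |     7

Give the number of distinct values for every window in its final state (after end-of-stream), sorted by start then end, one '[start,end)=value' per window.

[0,3)=1 [3,6)=3 [6,9)=1 [9,12)=4 [12,15)=1

i=0 t=3 v=2: → [3,6); WM=−∞
i=1 t=2 v=3: → [0,3); WM=−∞
i=2 t=4 v=7: → [3,6); WM=−∞
i=3 t=5 v=9: → [3,6); WM=5; [0,3) fires=1
i=4 t=8 v=9: → [6,9); WM=5
i=5 t=9 v=1: → [9,12); WM=5
i=6 t=9 v=3: → [9,12); WM=5
i=7 t=3 v=7: DROP (t<5-1); WM=9; [3,6) fires=3 [6,9) fires=1
i=8 t=9 v=2: → [9,12); WM=9
i=9 t=13 v=4: → [12,15); WM=9
i=10 t=11 v=7: → [9,12); WM=9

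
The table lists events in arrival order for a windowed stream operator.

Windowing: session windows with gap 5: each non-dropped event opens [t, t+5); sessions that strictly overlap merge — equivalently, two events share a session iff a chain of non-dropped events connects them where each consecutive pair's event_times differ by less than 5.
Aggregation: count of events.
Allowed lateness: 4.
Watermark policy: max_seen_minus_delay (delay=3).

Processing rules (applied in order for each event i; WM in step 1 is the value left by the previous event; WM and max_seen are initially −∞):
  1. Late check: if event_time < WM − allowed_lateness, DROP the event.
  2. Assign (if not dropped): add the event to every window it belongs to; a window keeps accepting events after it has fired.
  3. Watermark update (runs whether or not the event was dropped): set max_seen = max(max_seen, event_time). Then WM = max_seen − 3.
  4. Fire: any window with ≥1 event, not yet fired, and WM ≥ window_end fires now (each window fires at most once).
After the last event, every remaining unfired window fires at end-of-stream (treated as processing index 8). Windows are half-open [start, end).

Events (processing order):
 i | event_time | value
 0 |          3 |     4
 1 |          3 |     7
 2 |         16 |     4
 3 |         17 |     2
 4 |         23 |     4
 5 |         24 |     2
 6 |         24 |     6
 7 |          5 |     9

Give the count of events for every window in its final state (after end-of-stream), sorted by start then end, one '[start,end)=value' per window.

i=0 t=3 v=4: → [3,8); WM=0
i=1 t=3 v=7: → [3,8); WM=0
i=2 t=16 v=4: → [16,21); WM=13
i=3 t=17 v=2: → [16,22); WM=14
i=4 t=23 v=4: → [23,28); WM=20
i=5 t=24 v=2: → [23,29); WM=21
i=6 t=24 v=6: → [23,29); WM=21
i=7 t=5 v=9: DROP (t<21-4); WM=21

[3,8)=2 [16,22)=2 [23,29)=3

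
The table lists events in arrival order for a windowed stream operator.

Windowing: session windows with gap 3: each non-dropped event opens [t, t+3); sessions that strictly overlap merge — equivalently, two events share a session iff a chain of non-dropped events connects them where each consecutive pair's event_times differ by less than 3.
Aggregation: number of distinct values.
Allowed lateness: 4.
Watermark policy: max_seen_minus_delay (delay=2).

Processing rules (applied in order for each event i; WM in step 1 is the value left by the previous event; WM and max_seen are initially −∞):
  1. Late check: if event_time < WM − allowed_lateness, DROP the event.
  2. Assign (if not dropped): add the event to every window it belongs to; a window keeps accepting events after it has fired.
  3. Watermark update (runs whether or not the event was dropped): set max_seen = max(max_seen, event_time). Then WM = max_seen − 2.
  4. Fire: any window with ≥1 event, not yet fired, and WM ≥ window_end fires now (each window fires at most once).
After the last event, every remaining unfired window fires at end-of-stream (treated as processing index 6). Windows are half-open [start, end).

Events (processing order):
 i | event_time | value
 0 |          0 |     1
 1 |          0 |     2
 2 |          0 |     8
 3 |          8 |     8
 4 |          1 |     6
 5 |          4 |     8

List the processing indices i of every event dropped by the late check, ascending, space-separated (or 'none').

i=0 t=0 v=1: → [0,3); WM=-2
i=1 t=0 v=2: → [0,3); WM=-2
i=2 t=0 v=8: → [0,3); WM=-2
i=3 t=8 v=8: → [8,11); WM=6
i=4 t=1 v=6: DROP (t<6-4); WM=6
i=5 t=4 v=8: → [4,7); WM=6

4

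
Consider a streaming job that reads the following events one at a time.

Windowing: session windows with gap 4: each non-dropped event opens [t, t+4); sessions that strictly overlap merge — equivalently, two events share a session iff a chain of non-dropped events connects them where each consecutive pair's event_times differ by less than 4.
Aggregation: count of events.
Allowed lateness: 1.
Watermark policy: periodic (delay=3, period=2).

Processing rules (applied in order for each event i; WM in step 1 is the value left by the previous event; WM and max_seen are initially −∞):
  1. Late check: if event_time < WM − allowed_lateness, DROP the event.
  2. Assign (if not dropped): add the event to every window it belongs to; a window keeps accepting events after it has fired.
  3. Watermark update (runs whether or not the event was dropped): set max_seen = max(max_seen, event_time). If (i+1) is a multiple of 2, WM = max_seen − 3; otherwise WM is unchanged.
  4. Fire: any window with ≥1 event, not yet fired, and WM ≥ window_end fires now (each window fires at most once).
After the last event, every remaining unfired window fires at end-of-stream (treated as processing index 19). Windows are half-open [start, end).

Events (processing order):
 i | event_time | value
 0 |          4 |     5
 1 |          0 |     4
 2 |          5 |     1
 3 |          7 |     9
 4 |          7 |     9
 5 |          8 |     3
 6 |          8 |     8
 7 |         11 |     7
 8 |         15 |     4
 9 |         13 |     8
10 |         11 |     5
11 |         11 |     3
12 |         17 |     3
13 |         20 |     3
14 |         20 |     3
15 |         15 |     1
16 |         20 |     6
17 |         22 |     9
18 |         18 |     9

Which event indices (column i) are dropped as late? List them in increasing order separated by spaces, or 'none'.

15

i=0 t=4 v=5: → [4,8); WM=−∞
i=1 t=0 v=4: → [0,4); WM=1
i=2 t=5 v=1: → [4,9); WM=1
i=3 t=7 v=9: → [4,11); WM=4
i=4 t=7 v=9: → [4,11); WM=4
i=5 t=8 v=3: → [4,12); WM=5
i=6 t=8 v=8: → [4,12); WM=5
i=7 t=11 v=7: → [4,15); WM=8
i=8 t=15 v=4: → [15,19); WM=8
i=9 t=13 v=8: → [4,19); WM=12
i=10 t=11 v=5: → [4,19); WM=12
i=11 t=11 v=3: → [4,19); WM=12
i=12 t=17 v=3: → [4,21); WM=12
i=13 t=20 v=3: → [4,24); WM=17
i=14 t=20 v=3: → [4,24); WM=17
i=15 t=15 v=1: DROP (t<17-1); WM=17
i=16 t=20 v=6: → [4,24); WM=17
i=17 t=22 v=9: → [4,26); WM=19
i=18 t=18 v=9: → [4,26); WM=19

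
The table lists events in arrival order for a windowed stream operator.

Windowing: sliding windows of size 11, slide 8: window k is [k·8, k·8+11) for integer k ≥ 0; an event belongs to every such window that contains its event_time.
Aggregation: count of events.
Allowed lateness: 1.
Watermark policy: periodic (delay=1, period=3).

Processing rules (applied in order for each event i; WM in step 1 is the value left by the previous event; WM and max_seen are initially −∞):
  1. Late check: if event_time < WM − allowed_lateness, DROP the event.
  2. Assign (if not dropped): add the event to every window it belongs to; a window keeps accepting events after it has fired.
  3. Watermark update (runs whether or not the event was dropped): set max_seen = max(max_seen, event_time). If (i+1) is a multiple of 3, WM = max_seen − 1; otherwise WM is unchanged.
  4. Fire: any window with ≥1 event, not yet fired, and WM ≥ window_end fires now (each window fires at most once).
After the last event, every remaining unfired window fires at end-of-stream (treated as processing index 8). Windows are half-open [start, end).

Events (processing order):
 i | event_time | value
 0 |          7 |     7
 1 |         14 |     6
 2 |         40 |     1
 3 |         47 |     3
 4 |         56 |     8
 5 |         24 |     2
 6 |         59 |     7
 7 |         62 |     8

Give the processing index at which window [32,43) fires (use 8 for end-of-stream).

i=0 t=7 v=7: → [0,11); WM=−∞
i=1 t=14 v=6: → [8,19); WM=−∞
i=2 t=40 v=1: → [40,51),[32,43); WM=39; [0,11) fires=1 [8,19) fires=1
i=3 t=47 v=3: → [40,51); WM=39
i=4 t=56 v=8: → [56,67),[48,59); WM=39
i=5 t=24 v=2: DROP (t<39-1); WM=55; [32,43) fires=1 [40,51) fires=2
i=6 t=59 v=7: → [56,67); WM=55
i=7 t=62 v=8: → [56,67); WM=55

5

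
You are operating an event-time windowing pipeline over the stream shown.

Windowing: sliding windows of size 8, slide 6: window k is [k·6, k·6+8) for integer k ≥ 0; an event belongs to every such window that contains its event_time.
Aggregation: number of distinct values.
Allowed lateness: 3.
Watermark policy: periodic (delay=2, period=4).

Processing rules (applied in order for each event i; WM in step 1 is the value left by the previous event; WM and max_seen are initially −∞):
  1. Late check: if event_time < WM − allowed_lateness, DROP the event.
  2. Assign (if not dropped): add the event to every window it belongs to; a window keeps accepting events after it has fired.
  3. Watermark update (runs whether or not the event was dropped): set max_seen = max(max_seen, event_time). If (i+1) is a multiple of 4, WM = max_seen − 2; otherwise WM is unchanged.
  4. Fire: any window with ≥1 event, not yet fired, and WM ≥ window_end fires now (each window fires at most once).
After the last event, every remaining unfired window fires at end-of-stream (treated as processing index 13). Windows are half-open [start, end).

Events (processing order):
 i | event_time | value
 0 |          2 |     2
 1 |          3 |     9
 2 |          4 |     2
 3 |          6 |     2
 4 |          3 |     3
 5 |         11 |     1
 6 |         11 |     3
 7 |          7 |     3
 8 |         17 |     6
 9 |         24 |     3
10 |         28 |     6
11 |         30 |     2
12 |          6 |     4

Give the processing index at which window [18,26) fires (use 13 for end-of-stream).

11

i=0 t=2 v=2: → [0,8); WM=−∞
i=1 t=3 v=9: → [0,8); WM=−∞
i=2 t=4 v=2: → [0,8); WM=−∞
i=3 t=6 v=2: → [6,14),[0,8); WM=4
i=4 t=3 v=3: → [0,8); WM=4
i=5 t=11 v=1: → [6,14); WM=4
i=6 t=11 v=3: → [6,14); WM=4
i=7 t=7 v=3: → [6,14),[0,8); WM=9; [0,8) fires=3
i=8 t=17 v=6: → [12,20); WM=9
i=9 t=24 v=3: → [24,32),[18,26); WM=9
i=10 t=28 v=6: → [24,32); WM=9
i=11 t=30 v=2: → [30,38),[24,32); WM=28; [6,14) fires=3 [12,20) fires=1 [18,26) fires=1
i=12 t=6 v=4: DROP (t<28-3); WM=28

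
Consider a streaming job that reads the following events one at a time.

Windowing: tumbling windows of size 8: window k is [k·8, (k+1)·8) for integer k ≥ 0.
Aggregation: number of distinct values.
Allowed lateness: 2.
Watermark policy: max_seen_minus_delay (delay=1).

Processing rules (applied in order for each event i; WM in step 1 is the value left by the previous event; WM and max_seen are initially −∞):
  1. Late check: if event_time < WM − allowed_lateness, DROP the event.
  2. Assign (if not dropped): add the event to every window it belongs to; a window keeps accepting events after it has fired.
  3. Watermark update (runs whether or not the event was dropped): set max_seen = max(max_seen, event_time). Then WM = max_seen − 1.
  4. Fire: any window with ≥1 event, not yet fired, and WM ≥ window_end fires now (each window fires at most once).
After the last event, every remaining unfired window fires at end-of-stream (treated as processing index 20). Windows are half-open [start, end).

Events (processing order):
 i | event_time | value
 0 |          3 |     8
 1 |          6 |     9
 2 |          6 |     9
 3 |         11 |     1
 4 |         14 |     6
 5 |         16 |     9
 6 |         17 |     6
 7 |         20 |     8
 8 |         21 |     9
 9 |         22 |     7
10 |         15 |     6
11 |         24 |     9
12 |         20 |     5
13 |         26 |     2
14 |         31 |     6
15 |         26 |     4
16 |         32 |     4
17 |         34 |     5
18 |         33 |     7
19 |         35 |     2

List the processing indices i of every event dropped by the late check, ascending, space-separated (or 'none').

i=0 t=3 v=8: → [0,8); WM=2
i=1 t=6 v=9: → [0,8); WM=5
i=2 t=6 v=9: → [0,8); WM=5
i=3 t=11 v=1: → [8,16); WM=10; [0,8) fires=2
i=4 t=14 v=6: → [8,16); WM=13
i=5 t=16 v=9: → [16,24); WM=15
i=6 t=17 v=6: → [16,24); WM=16; [8,16) fires=2
i=7 t=20 v=8: → [16,24); WM=19
i=8 t=21 v=9: → [16,24); WM=20
i=9 t=22 v=7: → [16,24); WM=21
i=10 t=15 v=6: DROP (t<21-2); WM=21
i=11 t=24 v=9: → [24,32); WM=23
i=12 t=20 v=5: DROP (t<23-2); WM=23
i=13 t=26 v=2: → [24,32); WM=25; [16,24) fires=4
i=14 t=31 v=6: → [24,32); WM=30
i=15 t=26 v=4: DROP (t<30-2); WM=30
i=16 t=32 v=4: → [32,40); WM=31
i=17 t=34 v=5: → [32,40); WM=33; [24,32) fires=3
i=18 t=33 v=7: → [32,40); WM=33
i=19 t=35 v=2: → [32,40); WM=34

10 12 15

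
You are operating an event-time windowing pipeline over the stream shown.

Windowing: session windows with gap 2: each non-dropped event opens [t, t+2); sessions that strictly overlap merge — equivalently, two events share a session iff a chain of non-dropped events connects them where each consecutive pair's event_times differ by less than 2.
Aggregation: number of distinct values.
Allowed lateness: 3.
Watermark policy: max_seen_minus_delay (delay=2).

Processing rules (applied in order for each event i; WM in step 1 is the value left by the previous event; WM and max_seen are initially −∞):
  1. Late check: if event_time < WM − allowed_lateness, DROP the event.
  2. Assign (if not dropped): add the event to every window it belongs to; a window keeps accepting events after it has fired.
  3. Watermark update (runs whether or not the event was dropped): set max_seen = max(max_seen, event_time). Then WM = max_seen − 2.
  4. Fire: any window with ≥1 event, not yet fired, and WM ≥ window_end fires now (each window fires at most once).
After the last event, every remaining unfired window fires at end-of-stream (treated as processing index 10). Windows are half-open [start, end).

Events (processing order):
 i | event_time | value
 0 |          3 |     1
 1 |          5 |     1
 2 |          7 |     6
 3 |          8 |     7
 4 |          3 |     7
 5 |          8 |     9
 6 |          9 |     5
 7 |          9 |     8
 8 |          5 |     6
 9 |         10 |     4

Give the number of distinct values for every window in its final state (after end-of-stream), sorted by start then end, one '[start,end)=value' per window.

i=0 t=3 v=1: → [3,5); WM=1
i=1 t=5 v=1: → [5,7); WM=3
i=2 t=7 v=6: → [7,9); WM=5
i=3 t=8 v=7: → [7,10); WM=6
i=4 t=3 v=7: → [3,5); WM=6
i=5 t=8 v=9: → [7,10); WM=6
i=6 t=9 v=5: → [7,11); WM=7
i=7 t=9 v=8: → [7,11); WM=7
i=8 t=5 v=6: → [5,7); WM=7
i=9 t=10 v=4: → [7,12); WM=8

[3,5)=2 [5,7)=2 [7,12)=6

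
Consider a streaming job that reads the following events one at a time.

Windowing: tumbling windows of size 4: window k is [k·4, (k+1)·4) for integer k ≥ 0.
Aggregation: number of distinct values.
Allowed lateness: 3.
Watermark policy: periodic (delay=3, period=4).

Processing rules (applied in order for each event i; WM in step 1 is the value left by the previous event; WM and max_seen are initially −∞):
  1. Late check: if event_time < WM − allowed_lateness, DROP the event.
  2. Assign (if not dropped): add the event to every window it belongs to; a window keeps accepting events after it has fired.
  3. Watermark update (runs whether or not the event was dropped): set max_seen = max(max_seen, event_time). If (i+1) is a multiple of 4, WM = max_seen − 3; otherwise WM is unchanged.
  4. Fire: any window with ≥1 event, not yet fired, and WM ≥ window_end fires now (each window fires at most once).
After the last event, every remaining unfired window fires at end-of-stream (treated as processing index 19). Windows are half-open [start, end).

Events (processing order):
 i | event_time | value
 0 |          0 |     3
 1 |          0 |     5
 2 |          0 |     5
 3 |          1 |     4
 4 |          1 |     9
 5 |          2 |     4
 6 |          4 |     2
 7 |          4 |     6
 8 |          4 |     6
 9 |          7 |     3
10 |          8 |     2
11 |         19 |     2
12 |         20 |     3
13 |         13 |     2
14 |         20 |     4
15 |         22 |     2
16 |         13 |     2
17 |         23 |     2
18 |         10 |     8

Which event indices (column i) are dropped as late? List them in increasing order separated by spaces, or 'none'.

i=0 t=0 v=3: → [0,4); WM=−∞
i=1 t=0 v=5: → [0,4); WM=−∞
i=2 t=0 v=5: → [0,4); WM=−∞
i=3 t=1 v=4: → [0,4); WM=-2
i=4 t=1 v=9: → [0,4); WM=-2
i=5 t=2 v=4: → [0,4); WM=-2
i=6 t=4 v=2: → [4,8); WM=-2
i=7 t=4 v=6: → [4,8); WM=1
i=8 t=4 v=6: → [4,8); WM=1
i=9 t=7 v=3: → [4,8); WM=1
i=10 t=8 v=2: → [8,12); WM=1
i=11 t=19 v=2: → [16,20); WM=16; [0,4) fires=4 [4,8) fires=3 [8,12) fires=1
i=12 t=20 v=3: → [20,24); WM=16
i=13 t=13 v=2: → [12,16); WM=16; [12,16) fires=1
i=14 t=20 v=4: → [20,24); WM=16
i=15 t=22 v=2: → [20,24); WM=19
i=16 t=13 v=2: DROP (t<19-3); WM=19
i=17 t=23 v=2: → [20,24); WM=19
i=18 t=10 v=8: DROP (t<19-3); WM=19

16 18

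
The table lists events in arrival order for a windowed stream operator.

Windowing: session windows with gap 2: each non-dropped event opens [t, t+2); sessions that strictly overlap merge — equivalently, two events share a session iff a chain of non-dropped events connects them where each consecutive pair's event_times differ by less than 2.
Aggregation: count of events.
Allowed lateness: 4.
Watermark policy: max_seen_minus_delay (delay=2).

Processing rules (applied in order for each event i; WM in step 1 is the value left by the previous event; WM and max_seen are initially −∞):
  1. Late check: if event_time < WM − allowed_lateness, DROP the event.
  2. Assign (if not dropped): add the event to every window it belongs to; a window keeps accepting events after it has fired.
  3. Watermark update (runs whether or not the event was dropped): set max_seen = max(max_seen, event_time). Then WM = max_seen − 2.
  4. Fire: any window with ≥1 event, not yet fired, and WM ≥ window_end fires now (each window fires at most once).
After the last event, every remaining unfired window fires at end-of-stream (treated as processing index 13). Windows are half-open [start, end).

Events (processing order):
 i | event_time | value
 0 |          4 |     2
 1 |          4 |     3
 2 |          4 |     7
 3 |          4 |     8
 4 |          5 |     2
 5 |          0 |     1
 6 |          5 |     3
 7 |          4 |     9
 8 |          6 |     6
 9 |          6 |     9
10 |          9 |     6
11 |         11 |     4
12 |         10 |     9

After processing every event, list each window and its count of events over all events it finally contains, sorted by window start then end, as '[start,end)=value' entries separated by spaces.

[0,2)=1 [4,8)=9 [9,13)=3

i=0 t=4 v=2: → [4,6); WM=2
i=1 t=4 v=3: → [4,6); WM=2
i=2 t=4 v=7: → [4,6); WM=2
i=3 t=4 v=8: → [4,6); WM=2
i=4 t=5 v=2: → [4,7); WM=3
i=5 t=0 v=1: → [0,2); WM=3
i=6 t=5 v=3: → [4,7); WM=3
i=7 t=4 v=9: → [4,7); WM=3
i=8 t=6 v=6: → [4,8); WM=4
i=9 t=6 v=9: → [4,8); WM=4
i=10 t=9 v=6: → [9,11); WM=7
i=11 t=11 v=4: → [11,13); WM=9
i=12 t=10 v=9: → [9,13); WM=9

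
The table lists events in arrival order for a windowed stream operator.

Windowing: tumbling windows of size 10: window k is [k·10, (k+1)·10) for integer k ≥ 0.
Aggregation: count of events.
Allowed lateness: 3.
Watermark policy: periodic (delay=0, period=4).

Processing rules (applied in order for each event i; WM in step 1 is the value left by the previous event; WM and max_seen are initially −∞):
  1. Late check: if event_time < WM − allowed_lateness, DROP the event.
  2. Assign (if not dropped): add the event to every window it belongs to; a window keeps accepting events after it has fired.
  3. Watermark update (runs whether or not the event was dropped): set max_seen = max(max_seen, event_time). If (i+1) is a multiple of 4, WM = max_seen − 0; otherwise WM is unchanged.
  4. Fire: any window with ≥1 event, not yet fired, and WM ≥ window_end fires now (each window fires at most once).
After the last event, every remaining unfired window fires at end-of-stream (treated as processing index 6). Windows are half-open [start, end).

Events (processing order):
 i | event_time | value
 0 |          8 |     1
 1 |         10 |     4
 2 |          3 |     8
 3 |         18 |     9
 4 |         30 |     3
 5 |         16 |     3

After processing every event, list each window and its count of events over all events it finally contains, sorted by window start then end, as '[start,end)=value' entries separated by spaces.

[0,10)=2 [10,20)=3 [30,40)=1

i=0 t=8 v=1: → [0,10); WM=−∞
i=1 t=10 v=4: → [10,20); WM=−∞
i=2 t=3 v=8: → [0,10); WM=−∞
i=3 t=18 v=9: → [10,20); WM=18; [0,10) fires=2
i=4 t=30 v=3: → [30,40); WM=18
i=5 t=16 v=3: → [10,20); WM=18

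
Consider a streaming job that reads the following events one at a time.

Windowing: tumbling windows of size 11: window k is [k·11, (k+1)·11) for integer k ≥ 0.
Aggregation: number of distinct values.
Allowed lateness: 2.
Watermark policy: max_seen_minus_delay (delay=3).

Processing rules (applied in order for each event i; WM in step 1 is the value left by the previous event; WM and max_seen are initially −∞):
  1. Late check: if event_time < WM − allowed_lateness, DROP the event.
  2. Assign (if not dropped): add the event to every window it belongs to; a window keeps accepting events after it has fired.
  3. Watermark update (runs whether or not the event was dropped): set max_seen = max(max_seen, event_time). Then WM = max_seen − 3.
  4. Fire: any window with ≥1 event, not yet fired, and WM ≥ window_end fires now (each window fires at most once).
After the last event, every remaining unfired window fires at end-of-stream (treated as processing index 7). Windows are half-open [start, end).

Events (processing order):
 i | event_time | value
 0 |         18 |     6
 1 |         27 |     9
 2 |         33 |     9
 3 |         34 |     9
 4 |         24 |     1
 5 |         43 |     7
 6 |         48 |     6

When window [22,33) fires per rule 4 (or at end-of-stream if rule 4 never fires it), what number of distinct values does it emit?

i=0 t=18 v=6: → [11,22); WM=15
i=1 t=27 v=9: → [22,33); WM=24; [11,22) fires=1
i=2 t=33 v=9: → [33,44); WM=30
i=3 t=34 v=9: → [33,44); WM=31
i=4 t=24 v=1: DROP (t<31-2); WM=31
i=5 t=43 v=7: → [33,44); WM=40; [22,33) fires=1
i=6 t=48 v=6: → [44,55); WM=45; [33,44) fires=2

1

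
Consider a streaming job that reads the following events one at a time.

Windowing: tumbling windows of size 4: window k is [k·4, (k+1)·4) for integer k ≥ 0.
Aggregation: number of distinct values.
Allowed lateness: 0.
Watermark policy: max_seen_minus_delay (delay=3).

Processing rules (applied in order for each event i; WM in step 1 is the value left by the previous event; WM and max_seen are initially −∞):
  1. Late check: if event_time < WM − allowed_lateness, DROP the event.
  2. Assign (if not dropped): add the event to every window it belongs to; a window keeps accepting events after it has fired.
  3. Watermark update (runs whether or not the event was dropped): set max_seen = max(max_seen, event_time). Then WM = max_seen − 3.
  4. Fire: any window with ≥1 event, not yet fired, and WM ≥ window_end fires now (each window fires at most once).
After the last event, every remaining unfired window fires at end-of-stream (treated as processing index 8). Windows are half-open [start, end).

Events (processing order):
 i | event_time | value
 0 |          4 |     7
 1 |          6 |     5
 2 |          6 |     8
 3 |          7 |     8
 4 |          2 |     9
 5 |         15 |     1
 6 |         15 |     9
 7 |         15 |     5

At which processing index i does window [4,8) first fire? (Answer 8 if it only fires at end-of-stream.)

i=0 t=4 v=7: → [4,8); WM=1
i=1 t=6 v=5: → [4,8); WM=3
i=2 t=6 v=8: → [4,8); WM=3
i=3 t=7 v=8: → [4,8); WM=4
i=4 t=2 v=9: DROP (t<4-0); WM=4
i=5 t=15 v=1: → [12,16); WM=12; [4,8) fires=3
i=6 t=15 v=9: → [12,16); WM=12
i=7 t=15 v=5: → [12,16); WM=12

5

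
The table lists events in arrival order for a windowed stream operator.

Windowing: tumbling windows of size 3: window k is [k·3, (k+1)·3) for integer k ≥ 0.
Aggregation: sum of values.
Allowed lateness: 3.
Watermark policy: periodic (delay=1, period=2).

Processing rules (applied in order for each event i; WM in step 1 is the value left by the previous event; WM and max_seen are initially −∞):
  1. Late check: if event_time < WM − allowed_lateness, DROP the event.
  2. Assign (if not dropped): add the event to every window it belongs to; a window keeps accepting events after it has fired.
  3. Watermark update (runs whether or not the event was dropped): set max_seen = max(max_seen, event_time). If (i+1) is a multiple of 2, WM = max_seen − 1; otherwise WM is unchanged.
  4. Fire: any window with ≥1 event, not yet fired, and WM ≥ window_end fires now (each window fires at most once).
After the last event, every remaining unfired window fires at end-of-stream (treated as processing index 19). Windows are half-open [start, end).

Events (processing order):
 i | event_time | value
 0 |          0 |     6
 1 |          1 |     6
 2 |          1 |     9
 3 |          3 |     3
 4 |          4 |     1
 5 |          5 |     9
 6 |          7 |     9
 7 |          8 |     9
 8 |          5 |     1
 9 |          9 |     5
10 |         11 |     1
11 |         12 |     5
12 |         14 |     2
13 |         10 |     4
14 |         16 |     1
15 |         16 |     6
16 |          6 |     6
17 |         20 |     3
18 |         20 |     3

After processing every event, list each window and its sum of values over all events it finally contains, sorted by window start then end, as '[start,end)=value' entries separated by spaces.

[0,3)=21 [3,6)=14 [6,9)=18 [9,12)=10 [12,15)=7 [15,18)=7 [18,21)=6

i=0 t=0 v=6: → [0,3); WM=−∞
i=1 t=1 v=6: → [0,3); WM=0
i=2 t=1 v=9: → [0,3); WM=0
i=3 t=3 v=3: → [3,6); WM=2
i=4 t=4 v=1: → [3,6); WM=2
i=5 t=5 v=9: → [3,6); WM=4; [0,3) fires=21
i=6 t=7 v=9: → [6,9); WM=4
i=7 t=8 v=9: → [6,9); WM=7; [3,6) fires=13
i=8 t=5 v=1: → [3,6); WM=7
i=9 t=9 v=5: → [9,12); WM=8
i=10 t=11 v=1: → [9,12); WM=8
i=11 t=12 v=5: → [12,15); WM=11; [6,9) fires=18
i=12 t=14 v=2: → [12,15); WM=11
i=13 t=10 v=4: → [9,12); WM=13; [9,12) fires=10
i=14 t=16 v=1: → [15,18); WM=13
i=15 t=16 v=6: → [15,18); WM=15; [12,15) fires=7
i=16 t=6 v=6: DROP (t<15-3); WM=15
i=17 t=20 v=3: → [18,21); WM=19; [15,18) fires=7
i=18 t=20 v=3: → [18,21); WM=19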